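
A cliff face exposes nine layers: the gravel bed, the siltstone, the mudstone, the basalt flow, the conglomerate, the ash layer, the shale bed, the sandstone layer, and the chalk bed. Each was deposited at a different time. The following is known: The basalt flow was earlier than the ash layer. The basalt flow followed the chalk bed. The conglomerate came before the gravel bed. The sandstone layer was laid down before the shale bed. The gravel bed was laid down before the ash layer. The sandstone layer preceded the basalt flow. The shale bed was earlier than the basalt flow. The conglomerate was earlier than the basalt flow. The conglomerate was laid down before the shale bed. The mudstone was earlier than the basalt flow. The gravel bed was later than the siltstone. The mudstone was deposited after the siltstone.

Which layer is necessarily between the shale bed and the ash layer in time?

Tracing the constraints gives the shale bed → the basalt flow → the ash layer, so the basalt flow sits after the shale bed and before the ash layer.
No other layer is forced both after the shale bed and before the ash layer.

the basalt flow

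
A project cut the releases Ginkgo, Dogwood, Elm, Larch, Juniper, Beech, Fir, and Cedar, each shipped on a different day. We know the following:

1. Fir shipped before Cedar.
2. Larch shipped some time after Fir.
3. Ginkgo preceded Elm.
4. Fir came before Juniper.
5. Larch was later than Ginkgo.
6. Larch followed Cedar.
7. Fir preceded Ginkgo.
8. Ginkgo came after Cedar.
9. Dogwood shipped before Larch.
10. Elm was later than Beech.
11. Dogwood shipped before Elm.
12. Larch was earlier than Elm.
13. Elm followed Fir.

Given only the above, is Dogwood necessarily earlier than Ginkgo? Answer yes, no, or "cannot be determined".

cannot be determined

No chain of stated constraints runs from Dogwood to Ginkgo, and none runs from Ginkgo to Dogwood either.
So the relative order of Dogwood and Ginkgo is not fixed by the given facts.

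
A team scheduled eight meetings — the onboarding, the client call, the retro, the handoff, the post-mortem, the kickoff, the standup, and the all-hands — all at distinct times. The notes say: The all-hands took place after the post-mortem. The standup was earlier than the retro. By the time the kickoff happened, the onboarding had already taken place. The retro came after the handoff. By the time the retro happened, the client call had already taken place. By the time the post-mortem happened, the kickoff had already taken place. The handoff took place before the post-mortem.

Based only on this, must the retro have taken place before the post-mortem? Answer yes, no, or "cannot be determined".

No chain of stated constraints runs from the retro to the post-mortem, and none runs from the post-mortem to the retro either.
So the relative order of the retro and the post-mortem is not fixed by the given facts.

cannot be determined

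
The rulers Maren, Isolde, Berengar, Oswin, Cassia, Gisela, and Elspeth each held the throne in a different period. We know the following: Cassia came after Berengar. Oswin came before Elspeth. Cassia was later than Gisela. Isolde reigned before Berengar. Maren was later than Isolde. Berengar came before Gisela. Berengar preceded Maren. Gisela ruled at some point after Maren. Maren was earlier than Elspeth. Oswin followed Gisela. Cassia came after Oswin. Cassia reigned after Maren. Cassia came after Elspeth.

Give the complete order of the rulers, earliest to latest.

The constraints fix every adjacent pair, so only one ordering works:
Isolde → Berengar → Maren → Gisela → Oswin → Elspeth → Cassia.

Isolde, Berengar, Maren, Gisela, Oswin, Elspeth, Cassia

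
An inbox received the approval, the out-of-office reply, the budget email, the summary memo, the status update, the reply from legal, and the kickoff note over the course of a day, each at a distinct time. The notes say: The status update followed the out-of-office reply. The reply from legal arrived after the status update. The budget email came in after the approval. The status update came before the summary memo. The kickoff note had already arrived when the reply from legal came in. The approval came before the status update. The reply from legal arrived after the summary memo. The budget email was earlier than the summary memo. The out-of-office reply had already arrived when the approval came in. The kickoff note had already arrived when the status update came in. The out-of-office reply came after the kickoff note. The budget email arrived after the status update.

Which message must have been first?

The kickoff note has a chain of constraints placing it before every other message, so the kickoff note must be first.

the kickoff note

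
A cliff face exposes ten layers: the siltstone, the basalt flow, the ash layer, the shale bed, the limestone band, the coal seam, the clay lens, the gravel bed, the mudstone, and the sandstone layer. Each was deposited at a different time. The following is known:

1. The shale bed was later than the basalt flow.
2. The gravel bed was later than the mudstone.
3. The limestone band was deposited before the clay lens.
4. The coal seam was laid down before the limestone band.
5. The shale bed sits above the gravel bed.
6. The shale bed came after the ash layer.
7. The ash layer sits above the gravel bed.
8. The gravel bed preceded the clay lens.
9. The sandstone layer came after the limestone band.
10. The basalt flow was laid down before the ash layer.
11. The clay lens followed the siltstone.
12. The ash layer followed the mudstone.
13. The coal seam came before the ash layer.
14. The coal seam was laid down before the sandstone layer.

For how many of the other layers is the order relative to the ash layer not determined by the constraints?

Forced before the ash layer: the basalt flow, the coal seam, the gravel bed, and the mudstone; forced after the ash layer: the shale bed.
That leaves the clay lens, the limestone band, the sandstone layer, and the siltstone with no forced order relative to the ash layer — 4.

4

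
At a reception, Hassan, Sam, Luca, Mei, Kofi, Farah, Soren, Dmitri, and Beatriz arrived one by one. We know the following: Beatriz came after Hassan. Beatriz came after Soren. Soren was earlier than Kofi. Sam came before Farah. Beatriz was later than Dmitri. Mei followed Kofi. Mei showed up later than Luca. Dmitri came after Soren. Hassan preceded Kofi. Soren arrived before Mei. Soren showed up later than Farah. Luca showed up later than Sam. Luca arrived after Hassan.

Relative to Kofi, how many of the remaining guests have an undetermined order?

3

Forced before Kofi: Farah, Hassan, Sam, and Soren; forced after Kofi: Mei.
That leaves Beatriz, Dmitri, and Luca with no forced order relative to Kofi — 3.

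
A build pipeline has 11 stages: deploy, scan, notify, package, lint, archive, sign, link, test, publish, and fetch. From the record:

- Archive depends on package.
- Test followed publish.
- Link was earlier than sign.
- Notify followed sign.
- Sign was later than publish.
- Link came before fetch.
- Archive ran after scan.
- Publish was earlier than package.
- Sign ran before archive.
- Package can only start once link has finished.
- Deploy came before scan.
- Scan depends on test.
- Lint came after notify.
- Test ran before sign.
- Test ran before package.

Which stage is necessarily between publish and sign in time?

test

Tracing the constraints gives publish → test → sign, so test sits after publish and before sign.
No other stage is forced both after publish and before sign.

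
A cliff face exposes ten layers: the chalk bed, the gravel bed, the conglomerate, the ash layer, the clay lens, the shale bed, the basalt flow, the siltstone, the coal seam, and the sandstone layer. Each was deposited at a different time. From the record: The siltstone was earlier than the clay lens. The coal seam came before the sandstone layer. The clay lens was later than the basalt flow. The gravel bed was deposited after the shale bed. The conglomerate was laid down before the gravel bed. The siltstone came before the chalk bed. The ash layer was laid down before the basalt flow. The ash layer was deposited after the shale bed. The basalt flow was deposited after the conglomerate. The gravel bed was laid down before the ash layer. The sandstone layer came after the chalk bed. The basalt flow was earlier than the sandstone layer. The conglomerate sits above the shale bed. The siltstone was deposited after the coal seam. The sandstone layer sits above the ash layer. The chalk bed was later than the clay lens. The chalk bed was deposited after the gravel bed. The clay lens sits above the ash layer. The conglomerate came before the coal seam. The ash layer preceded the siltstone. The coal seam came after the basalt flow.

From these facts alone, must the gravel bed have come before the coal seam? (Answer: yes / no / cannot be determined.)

yes

Chain the constraints: the gravel bed → the ash layer → the basalt flow → the coal seam. Each link is directly stated, so the gravel bed comes before the coal seam.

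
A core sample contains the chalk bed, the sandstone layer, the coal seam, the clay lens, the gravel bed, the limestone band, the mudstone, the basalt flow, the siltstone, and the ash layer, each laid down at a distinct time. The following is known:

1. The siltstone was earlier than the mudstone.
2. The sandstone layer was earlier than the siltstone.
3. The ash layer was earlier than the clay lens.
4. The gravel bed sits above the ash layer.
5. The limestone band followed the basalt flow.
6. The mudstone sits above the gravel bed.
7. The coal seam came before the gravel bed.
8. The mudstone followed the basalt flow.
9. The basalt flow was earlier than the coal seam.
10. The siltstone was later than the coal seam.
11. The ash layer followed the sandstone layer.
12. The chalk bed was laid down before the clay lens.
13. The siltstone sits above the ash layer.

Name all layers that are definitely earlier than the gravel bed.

the ash layer, the basalt flow, the coal seam, the sandstone layer

Directly stated before the gravel bed: the ash layer and the coal seam.
The basalt flow reaches the gravel bed via the basalt flow → the coal seam → the gravel bed.
The sandstone layer reaches the gravel bed via the sandstone layer → the ash layer → the gravel bed.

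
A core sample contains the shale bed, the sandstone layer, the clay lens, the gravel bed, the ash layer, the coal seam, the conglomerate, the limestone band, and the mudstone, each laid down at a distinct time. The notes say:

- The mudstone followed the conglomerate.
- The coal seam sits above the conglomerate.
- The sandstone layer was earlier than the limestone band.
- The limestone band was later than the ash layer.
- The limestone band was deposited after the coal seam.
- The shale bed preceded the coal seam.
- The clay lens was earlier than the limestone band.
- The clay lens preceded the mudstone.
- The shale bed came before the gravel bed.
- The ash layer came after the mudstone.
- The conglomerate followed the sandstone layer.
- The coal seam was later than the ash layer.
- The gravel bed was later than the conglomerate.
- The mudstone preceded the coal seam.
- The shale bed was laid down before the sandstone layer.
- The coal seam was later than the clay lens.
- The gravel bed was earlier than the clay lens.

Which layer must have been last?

the limestone band

Every other layer has a chain of constraints placing it before the limestone band, so the limestone band is last.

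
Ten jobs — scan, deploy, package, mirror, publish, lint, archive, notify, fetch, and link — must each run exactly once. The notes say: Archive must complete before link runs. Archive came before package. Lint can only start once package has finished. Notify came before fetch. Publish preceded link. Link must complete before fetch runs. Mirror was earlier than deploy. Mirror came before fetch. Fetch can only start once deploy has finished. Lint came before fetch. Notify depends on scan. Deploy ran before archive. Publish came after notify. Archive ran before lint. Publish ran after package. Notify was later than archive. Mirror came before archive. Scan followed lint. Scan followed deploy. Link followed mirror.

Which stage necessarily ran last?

fetch

Every other stage has a chain of constraints placing it before fetch, so fetch is last.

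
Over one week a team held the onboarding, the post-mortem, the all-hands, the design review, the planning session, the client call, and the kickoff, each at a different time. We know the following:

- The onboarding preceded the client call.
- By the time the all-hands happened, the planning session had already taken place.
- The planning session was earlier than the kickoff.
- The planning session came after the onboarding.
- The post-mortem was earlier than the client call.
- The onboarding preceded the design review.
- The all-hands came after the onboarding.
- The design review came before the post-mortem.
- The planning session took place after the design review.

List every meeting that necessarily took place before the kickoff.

Directly stated before the kickoff: the planning session.
The design review reaches the kickoff via the design review → the planning session → the kickoff.
The onboarding reaches the kickoff via the onboarding → the planning session → the kickoff.

the design review, the onboarding, the planning session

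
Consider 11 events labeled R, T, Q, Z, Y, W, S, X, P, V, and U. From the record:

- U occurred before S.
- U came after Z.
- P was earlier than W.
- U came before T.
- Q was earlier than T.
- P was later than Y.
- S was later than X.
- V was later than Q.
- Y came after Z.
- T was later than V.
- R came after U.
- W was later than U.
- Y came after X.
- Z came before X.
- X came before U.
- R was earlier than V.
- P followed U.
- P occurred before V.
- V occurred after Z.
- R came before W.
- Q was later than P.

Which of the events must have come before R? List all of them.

U, X, Z

Directly stated before R: U.
X reaches R via X → U → R.
Z reaches R via Z → U → R.
No chain forces T (or any of the others) ahead of R.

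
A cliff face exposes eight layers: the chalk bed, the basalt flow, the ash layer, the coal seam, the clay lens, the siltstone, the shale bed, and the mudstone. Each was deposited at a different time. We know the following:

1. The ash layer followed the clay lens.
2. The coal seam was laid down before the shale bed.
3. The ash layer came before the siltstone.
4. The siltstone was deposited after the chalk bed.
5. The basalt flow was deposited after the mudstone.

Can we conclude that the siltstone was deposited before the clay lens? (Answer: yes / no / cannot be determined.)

Tracing the constraints gives the clay lens → the ash layer → the siltstone, so the clay lens must come before the siltstone.
That means the siltstone cannot be before the clay lens.

no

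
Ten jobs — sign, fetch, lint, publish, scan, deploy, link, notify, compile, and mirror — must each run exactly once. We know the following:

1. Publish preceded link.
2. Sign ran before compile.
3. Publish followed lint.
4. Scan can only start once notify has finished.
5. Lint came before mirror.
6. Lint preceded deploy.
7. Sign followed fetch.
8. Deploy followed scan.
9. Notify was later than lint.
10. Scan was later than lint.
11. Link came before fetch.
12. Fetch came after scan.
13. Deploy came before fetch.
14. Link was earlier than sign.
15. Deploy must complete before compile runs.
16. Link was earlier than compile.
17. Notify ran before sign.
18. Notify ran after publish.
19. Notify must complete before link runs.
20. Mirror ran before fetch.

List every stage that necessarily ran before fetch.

Directly stated before fetch: deploy, link, mirror, and scan.
Lint reaches fetch via lint → scan → fetch.
Notify reaches fetch via notify → link → fetch.
Publish reaches fetch via publish → link → fetch.

deploy, link, lint, mirror, notify, publish, scan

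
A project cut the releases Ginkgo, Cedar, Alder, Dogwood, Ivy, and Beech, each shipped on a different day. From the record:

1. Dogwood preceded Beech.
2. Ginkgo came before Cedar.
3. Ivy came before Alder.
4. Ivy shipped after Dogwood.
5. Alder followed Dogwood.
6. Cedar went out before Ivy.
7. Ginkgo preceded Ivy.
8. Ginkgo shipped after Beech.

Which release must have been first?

Dogwood

Dogwood has a chain of constraints placing it before every other release, so Dogwood must be first.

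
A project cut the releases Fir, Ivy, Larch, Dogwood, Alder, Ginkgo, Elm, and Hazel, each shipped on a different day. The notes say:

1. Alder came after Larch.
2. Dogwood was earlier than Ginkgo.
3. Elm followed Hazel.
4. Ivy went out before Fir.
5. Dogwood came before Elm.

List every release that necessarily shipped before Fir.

Directly stated before Fir: Ivy.
No chain forces Larch (or any of the others) ahead of Fir.

Ivy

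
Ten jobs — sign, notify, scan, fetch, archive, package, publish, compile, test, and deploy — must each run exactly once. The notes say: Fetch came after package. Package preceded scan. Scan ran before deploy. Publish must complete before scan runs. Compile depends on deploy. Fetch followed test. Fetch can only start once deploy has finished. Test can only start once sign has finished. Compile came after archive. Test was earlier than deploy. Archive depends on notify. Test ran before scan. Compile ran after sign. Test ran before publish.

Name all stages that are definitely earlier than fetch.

deploy, package, publish, scan, sign, test

Directly stated before fetch: deploy, package, and test.
Publish reaches fetch via publish → scan → deploy → fetch.
Scan reaches fetch via scan → deploy → fetch.
Sign reaches fetch via sign → test → fetch.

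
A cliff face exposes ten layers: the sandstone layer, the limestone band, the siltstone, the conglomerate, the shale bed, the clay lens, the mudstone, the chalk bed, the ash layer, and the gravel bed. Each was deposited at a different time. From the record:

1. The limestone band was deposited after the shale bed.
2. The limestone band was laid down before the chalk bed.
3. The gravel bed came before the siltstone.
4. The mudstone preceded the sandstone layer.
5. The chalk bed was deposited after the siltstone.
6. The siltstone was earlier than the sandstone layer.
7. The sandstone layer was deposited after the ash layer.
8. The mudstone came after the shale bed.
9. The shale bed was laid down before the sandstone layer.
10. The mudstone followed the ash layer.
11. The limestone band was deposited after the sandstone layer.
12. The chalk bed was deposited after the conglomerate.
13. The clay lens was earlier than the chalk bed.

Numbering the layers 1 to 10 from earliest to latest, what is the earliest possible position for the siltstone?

2

The gravel bed must come before the siltstone — 1 forced predecessor.
Nothing else is forced ahead of the siltstone, so its earliest slot is position 1 + 1 = 2.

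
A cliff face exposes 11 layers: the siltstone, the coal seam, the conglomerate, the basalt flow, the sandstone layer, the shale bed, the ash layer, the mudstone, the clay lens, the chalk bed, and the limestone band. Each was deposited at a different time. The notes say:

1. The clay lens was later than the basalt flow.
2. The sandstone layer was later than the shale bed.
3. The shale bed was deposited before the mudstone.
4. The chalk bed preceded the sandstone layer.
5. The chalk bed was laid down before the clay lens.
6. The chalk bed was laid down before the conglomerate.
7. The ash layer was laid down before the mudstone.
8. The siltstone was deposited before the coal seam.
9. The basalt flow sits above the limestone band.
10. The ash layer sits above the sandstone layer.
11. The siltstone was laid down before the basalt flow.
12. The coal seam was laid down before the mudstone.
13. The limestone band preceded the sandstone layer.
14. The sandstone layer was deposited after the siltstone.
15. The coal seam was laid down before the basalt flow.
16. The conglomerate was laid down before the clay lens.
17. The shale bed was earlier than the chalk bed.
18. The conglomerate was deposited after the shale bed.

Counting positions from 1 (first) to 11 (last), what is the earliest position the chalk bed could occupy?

2

The shale bed must come before the chalk bed — 1 forced predecessor.
Nothing else is forced ahead of the chalk bed, so its earliest slot is position 1 + 1 = 2.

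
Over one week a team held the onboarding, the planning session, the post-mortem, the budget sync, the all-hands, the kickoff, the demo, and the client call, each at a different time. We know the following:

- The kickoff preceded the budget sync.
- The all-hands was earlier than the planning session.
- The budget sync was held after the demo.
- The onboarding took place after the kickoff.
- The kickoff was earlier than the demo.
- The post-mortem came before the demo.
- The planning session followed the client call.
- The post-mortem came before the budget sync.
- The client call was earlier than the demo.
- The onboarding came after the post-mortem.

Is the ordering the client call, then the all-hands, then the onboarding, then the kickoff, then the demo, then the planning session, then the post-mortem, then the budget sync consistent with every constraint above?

no

The constraints require the kickoff before the onboarding, but in the proposed sequence the onboarding appears ahead of the kickoff. That one violation is enough.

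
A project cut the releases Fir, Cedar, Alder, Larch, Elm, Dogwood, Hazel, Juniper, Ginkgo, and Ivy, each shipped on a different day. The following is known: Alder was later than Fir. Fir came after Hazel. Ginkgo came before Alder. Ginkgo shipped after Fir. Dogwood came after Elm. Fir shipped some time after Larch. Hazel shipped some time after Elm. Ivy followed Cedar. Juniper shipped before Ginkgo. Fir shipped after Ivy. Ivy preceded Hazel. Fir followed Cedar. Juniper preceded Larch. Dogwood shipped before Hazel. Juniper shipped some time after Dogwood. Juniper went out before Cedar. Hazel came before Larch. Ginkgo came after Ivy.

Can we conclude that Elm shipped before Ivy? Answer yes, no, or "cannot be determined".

Chain the constraints: Elm → Dogwood → Juniper → Cedar → Ivy. Each link is directly stated, so Elm comes before Ivy.

yes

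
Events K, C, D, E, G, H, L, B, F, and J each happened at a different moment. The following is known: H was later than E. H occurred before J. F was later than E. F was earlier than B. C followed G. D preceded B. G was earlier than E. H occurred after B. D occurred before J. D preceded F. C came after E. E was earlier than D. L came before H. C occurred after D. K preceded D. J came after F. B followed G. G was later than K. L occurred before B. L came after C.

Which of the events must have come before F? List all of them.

D, E, G, K

Directly stated before F: D and E.
G reaches F via G → E → F.
K reaches F via K → D → F.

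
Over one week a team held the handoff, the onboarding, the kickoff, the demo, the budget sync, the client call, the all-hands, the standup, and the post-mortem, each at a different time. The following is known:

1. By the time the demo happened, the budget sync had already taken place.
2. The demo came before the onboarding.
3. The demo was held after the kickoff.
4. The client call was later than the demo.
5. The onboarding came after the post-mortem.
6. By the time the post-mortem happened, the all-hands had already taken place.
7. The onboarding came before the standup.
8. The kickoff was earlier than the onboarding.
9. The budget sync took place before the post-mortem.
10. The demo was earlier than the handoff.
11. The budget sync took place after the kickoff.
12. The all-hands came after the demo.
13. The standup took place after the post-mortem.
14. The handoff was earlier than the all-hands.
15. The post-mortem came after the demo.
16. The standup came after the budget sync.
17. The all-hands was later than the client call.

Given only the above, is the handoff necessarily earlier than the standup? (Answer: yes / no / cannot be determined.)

Chain the constraints: the handoff → the all-hands → the post-mortem → the standup. Each link is directly stated, so the handoff comes before the standup.

yes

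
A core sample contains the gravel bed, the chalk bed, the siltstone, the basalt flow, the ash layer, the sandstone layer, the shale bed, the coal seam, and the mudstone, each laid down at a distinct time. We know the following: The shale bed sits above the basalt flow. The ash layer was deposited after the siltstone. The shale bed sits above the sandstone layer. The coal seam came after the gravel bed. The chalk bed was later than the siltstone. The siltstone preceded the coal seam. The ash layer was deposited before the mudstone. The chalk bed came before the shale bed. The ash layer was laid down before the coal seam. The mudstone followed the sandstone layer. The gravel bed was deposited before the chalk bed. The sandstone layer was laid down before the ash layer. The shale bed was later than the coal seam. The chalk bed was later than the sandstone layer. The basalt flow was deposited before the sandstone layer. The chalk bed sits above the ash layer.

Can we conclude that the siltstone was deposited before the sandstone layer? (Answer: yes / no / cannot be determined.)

cannot be determined

No chain of stated constraints runs from the siltstone to the sandstone layer, and none runs from the sandstone layer to the siltstone either.
So the relative order of the siltstone and the sandstone layer is not fixed by the given facts.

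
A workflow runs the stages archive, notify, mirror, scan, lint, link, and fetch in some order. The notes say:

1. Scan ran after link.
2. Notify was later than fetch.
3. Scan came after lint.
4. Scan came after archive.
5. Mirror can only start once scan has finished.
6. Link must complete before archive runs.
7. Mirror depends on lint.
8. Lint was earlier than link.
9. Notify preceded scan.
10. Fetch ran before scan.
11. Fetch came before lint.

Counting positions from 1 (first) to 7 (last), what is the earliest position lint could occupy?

2

Fetch must come before lint — 1 forced predecessor.
Nothing else is forced ahead of lint, so its earliest slot is position 1 + 1 = 2.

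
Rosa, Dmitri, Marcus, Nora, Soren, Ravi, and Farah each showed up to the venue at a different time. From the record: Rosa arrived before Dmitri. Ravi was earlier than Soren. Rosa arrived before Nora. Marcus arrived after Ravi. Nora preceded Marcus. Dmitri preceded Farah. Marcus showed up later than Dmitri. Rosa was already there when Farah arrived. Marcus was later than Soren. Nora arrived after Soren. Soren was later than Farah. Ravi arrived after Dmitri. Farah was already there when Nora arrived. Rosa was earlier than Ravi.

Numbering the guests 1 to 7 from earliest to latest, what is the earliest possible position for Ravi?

Dmitri and Rosa must both come before Ravi — 2 forced predecessors.
Nothing else is forced ahead of Ravi, so their earliest slot is position 2 + 1 = 3.

3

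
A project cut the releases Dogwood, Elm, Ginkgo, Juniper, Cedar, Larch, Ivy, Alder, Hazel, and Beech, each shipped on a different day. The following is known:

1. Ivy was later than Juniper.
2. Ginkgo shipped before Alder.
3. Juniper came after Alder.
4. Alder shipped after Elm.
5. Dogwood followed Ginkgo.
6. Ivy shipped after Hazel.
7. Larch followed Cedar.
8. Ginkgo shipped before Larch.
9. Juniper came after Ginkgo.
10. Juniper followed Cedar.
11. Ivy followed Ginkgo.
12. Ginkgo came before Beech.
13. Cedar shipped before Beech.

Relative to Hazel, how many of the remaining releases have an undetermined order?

8

Forced after Hazel: Ivy.
That leaves Alder, Beech, Cedar, Dogwood, Elm, Ginkgo, Juniper, and Larch with no forced order relative to Hazel — 8.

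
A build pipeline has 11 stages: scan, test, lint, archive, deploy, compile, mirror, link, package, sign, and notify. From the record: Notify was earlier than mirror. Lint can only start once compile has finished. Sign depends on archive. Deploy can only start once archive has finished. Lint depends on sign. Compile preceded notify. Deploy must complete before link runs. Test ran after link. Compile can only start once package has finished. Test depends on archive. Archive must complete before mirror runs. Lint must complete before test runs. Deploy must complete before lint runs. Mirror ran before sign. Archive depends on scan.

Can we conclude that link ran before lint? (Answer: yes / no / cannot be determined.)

cannot be determined

No chain of stated constraints runs from link to lint, and none runs from lint to link either.
So the relative order of link and lint is not fixed by the given facts.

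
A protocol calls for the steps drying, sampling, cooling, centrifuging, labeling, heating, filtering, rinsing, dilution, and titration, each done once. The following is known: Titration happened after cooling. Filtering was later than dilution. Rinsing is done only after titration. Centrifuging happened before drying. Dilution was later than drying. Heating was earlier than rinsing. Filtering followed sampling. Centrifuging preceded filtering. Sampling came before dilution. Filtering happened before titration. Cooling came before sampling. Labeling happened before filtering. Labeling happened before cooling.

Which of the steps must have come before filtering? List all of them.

Directly stated before filtering: centrifuging, dilution, labeling, and sampling.
Cooling reaches filtering via cooling → sampling → filtering.
Drying reaches filtering via drying → dilution → filtering.

centrifuging, cooling, dilution, drying, labeling, sampling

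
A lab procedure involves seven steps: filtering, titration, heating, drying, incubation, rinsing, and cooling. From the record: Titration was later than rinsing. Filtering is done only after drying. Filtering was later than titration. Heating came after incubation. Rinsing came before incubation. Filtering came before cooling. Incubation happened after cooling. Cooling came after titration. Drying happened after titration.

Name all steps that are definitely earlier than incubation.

Directly stated before incubation: cooling and rinsing.
Drying reaches incubation via drying → filtering → cooling → incubation.
Filtering reaches incubation via filtering → cooling → incubation.
Titration reaches incubation via titration → cooling → incubation.
No chain forces heating ahead of incubation.

cooling, drying, filtering, rinsing, titration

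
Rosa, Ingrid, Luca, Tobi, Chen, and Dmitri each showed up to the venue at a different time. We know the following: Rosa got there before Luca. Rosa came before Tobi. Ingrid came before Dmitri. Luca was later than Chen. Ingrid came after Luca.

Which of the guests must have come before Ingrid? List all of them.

Directly stated before Ingrid: Luca.
Chen reaches Ingrid via Chen → Luca → Ingrid.
Rosa reaches Ingrid via Rosa → Luca → Ingrid.
No chain forces Tobi (or any of the others) ahead of Ingrid.

Chen, Luca, Rosa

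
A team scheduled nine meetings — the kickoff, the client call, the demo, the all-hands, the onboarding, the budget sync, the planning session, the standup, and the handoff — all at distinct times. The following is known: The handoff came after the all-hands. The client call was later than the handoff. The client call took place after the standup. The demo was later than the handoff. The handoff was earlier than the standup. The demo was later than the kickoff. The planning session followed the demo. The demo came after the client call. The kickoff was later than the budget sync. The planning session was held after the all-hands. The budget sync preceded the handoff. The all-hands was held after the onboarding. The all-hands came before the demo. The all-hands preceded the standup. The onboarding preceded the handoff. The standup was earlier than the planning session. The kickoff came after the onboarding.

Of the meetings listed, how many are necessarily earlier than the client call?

5

Directly stated before the client call: the handoff and the standup.
The all-hands reaches the client call via the all-hands → the standup → the client call.
The budget sync reaches the client call via the budget sync → the handoff → the client call.
The onboarding reaches the client call via the onboarding → the handoff → the client call.
No chain forces the kickoff (or any of the others) ahead of the client call.
That's the all-hands, the budget sync, the handoff, the onboarding, and the standup — 5 in all.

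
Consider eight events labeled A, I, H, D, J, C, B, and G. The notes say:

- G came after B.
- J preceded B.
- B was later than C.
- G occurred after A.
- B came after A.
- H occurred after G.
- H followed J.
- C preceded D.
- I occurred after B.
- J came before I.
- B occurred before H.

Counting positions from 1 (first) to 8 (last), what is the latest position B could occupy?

B must come before G, H, and I — 3 events forced after it.
Everything else can be placed before B in some valid order, so B can sit as late as position 8 − 3 = 5.

5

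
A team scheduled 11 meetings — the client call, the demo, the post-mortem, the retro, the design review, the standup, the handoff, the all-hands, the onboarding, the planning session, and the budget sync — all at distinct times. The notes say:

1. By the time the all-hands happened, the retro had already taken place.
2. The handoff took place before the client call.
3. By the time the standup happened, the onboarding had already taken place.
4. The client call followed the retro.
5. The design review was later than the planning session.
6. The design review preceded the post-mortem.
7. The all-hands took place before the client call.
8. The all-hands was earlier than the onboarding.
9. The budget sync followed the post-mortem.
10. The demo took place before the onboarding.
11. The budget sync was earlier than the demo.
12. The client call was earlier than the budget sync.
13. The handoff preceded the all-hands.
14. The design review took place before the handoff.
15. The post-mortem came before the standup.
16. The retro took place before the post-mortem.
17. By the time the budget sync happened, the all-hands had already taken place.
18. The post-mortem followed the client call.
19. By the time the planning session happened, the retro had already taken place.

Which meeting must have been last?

Every other meeting has a chain of constraints placing it before the standup, so the standup is last.

the standup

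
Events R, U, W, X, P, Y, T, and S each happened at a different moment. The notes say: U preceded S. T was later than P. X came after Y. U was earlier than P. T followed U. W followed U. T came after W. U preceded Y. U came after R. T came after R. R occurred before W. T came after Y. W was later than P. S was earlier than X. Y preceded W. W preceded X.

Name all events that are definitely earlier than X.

Directly stated before X: S, W, and Y.
P reaches X via P → W → X.
R reaches X via R → W → X.
U reaches X via U → Y → X.
No chain forces T ahead of X.

P, R, S, U, W, Y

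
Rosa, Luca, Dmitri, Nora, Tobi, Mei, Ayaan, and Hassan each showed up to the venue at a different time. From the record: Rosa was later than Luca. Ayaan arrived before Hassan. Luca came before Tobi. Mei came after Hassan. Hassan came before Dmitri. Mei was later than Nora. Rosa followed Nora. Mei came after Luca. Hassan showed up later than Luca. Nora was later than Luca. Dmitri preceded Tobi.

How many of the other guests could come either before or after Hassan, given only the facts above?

Forced before Hassan: Ayaan and Luca; forced after Hassan: Dmitri, Mei, and Tobi.
That leaves Nora and Rosa with no forced order relative to Hassan — 2.

2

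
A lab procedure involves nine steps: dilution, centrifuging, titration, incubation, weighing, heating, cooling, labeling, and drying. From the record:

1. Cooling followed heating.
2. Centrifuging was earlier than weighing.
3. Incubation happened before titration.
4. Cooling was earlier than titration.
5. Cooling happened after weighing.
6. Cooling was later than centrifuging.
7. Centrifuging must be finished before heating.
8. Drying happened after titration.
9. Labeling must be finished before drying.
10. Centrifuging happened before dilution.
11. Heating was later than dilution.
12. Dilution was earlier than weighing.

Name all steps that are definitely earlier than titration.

centrifuging, cooling, dilution, heating, incubation, weighing

Directly stated before titration: cooling and incubation.
Centrifuging reaches titration via centrifuging → cooling → titration.
Dilution reaches titration via dilution → heating → cooling → titration.
Heating reaches titration via heating → cooling → titration.
Likewise weighing reaches titration by chaining the stated constraints.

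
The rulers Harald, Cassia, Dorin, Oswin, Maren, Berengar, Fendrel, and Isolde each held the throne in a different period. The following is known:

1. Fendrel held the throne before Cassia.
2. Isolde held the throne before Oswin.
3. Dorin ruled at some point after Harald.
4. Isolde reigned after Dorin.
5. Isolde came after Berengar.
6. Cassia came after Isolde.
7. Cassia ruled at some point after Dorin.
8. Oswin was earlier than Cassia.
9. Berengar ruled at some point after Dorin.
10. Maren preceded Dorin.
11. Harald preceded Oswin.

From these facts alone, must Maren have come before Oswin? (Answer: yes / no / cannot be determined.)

yes

Chain the constraints: Maren → Dorin → Isolde → Oswin. Each link is directly stated, so Maren comes before Oswin.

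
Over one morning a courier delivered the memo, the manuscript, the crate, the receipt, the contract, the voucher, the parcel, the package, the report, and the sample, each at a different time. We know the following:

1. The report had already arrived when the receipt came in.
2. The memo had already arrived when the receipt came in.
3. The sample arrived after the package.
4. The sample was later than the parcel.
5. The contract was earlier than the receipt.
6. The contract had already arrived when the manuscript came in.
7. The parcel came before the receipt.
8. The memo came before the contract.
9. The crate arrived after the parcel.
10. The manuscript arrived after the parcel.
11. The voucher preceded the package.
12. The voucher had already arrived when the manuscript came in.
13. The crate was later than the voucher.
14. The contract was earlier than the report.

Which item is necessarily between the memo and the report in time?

Tracing the constraints gives the memo → the contract → the report, so the contract sits after the memo and before the report.
No other item is forced both after the memo and before the report.

the contract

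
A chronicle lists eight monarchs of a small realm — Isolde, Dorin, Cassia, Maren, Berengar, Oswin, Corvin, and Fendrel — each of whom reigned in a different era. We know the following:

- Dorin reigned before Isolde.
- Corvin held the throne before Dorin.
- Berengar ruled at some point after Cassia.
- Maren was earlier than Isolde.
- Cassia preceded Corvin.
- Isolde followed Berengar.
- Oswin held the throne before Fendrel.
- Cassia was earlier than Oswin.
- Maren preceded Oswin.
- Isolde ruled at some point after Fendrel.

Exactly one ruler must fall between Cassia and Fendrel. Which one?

Oswin

Tracing the constraints gives Cassia → Oswin → Fendrel, so Oswin sits after Cassia and before Fendrel.
No other ruler is forced both after Cassia and before Fendrel.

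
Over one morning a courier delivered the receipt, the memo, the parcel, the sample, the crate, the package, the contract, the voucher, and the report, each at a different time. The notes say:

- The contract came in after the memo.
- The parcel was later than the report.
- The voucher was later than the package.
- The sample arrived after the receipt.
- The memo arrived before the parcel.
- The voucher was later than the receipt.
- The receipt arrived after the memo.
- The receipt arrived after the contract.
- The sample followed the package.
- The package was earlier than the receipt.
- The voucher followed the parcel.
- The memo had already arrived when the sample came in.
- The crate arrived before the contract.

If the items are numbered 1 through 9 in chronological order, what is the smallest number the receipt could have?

The contract, the crate, the memo, and the package must all come before the receipt — 4 forced predecessors.
Nothing else is forced ahead of the receipt, so its earliest slot is position 4 + 1 = 5.

5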